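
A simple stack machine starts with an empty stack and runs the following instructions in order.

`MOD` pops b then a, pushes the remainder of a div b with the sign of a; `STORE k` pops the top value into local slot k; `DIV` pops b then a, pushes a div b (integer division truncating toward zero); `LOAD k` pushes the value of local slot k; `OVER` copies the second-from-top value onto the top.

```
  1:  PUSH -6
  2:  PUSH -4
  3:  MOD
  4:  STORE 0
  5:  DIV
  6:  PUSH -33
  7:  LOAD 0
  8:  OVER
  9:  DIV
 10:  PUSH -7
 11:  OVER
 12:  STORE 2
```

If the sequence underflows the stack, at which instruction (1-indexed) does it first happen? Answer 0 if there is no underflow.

5

PUSH -6 → -6
PUSH -4 → -6 -4
MOD     → -2
STORE 0 → (empty)
DIV  — needs 2 operands, stack has 0 → underflow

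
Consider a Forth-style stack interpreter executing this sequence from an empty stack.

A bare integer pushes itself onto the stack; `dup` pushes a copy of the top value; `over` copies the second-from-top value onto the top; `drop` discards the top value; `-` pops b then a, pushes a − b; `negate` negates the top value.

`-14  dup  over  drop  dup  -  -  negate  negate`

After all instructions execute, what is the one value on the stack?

-14    → -14
dup    → -14 -14
over   → -14 -14 -14
drop   → -14 -14
dup    → -14 -14 -14
-      → -14 0
-      → -14
negate → 14
negate → -14

-14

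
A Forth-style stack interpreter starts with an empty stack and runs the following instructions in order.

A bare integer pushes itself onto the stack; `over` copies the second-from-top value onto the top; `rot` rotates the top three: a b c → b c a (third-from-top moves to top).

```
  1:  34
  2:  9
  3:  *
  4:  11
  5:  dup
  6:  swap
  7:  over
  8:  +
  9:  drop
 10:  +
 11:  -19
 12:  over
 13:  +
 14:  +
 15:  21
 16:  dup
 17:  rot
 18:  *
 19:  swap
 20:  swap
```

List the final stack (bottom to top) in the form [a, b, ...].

34    [34]
9     [34, 9]
*     [306]
11    [306, 11]
dup   [306, 11, 11]
swap  [306, 11, 11]
over  [306, 11, 11, 11]
+     [306, 11, 22]
drop  [306, 11]
+     [317]
-19   [317, -19]
over  [317, -19, 317]
+     [317, 298]
+     [615]
21    [615, 21]
dup   [615, 21, 21]
rot   [21, 21, 615]
*     [21, 12915]
swap  [12915, 21]
swap  [21, 12915]

[21, 12915]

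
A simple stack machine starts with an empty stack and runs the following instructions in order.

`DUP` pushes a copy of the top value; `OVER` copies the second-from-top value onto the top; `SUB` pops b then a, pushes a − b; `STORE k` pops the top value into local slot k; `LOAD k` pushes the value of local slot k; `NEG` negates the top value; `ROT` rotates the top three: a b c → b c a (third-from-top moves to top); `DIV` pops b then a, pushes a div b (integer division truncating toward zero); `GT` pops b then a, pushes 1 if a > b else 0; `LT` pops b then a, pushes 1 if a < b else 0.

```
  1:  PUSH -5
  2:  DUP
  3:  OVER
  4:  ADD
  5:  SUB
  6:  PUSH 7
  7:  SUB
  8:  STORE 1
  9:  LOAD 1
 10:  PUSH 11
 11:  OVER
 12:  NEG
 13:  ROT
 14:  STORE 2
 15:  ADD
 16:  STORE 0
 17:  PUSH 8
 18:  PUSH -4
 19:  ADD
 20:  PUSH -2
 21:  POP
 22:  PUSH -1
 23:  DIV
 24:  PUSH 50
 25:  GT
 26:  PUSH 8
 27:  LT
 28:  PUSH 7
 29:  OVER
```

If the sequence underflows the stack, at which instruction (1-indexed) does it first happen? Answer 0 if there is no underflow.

PUSH -5  [-5]
DUP      [-5, -5]
OVER     [-5, -5, -5]
ADD      [-5, -10]
SUB      [5]
PUSH 7   [5, 7]
SUB      [-2]
STORE 1  []
LOAD 1   [-2]
PUSH 11  [-2, 11]
OVER     [-2, 11, -2]
NEG      [-2, 11, 2]
ROT      [11, 2, -2]
STORE 2  [11, 2]
ADD      [13]
STORE 0  []
PUSH 8   [8]
PUSH -4  [8, -4]
ADD      [4]
PUSH -2  [4, -2]
POP      [4]
PUSH -1  [4, -1]
DIV      [-4]
PUSH 50  [-4, 50]
GT       [0]
PUSH 8   [0, 8]
LT       [1]
PUSH 7   [1, 7]
OVER     [1, 7, 1]

0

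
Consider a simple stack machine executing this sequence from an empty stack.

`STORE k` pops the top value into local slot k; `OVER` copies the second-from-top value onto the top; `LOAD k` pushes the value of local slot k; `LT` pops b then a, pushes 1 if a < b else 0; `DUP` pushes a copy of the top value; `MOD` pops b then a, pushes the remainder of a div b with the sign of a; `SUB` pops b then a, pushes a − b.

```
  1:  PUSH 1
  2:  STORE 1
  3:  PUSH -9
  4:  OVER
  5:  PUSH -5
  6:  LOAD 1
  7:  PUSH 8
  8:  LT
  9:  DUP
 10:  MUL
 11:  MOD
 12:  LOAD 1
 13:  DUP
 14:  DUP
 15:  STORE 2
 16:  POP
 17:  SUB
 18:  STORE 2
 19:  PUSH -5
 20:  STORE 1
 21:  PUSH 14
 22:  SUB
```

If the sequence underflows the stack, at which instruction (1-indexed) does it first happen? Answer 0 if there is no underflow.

4

PUSH 1  -> [1]
STORE 1 -> []
PUSH -9 -> [-9]
OVER  — needs 2 operands, stack has 1 → underflow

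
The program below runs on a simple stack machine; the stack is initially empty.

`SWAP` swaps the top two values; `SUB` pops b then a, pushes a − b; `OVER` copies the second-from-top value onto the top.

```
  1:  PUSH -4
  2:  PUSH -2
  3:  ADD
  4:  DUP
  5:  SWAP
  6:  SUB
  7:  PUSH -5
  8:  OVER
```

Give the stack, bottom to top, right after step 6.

[0]

PUSH -4 : -4
PUSH -2 : -4 -2
ADD     : -6
DUP     : -6 -6
SWAP    : -6 -6
SUB     : 0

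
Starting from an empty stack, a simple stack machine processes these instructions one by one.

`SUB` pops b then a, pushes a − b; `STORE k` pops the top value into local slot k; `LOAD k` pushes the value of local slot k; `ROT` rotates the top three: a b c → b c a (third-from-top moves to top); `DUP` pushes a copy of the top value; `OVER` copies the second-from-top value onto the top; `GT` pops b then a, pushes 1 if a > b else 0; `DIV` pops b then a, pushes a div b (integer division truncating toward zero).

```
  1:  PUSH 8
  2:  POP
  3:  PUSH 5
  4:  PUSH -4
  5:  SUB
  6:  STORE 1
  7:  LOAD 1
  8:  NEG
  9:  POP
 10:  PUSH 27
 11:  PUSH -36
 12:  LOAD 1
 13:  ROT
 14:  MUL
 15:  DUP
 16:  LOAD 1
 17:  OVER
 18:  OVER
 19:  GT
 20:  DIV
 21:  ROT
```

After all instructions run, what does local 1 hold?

9

PUSH 8   : [8]
POP      : []
PUSH 5   : [5]
PUSH -4  : [5, -4]
SUB      : [9]
STORE 1  : []
LOAD 1   : [9]
NEG      : [-9]
POP      : []
PUSH 27  : [27]
PUSH -36 : [27, -36]
LOAD 1   : [27, -36, 9]
ROT      : [-36, 9, 27]
MUL      : [-36, 243]
DUP      : [-36, 243, 243]
LOAD 1   : [-36, 243, 243, 9]
OVER     : [-36, 243, 243, 9, 243]
OVER     : [-36, 243, 243, 9, 243, 9]
GT       : [-36, 243, 243, 9, 1]
DIV      : [-36, 243, 243, 9]
ROT      : [-36, 243, 9, 243]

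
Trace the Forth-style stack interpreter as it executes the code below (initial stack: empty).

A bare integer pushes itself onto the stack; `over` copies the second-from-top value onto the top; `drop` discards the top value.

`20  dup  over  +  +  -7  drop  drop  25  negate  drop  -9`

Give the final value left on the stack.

-9

20     → [20]
dup    → [20, 20]
over   → [20, 20, 20]
+      → [20, 40]
+      → [60]
-7     → [60, -7]
drop   → [60]
drop   → []
25     → [25]
negate → [-25]
drop   → []
-9     → [-9]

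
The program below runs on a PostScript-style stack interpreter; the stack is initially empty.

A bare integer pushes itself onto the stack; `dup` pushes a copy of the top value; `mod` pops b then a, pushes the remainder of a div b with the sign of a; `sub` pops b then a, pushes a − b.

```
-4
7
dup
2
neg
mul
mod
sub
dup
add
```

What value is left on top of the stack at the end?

-22

-4  → -4
7   → -4 7
dup → -4 7 7
2   → -4 7 7 2
neg → -4 7 7 -2
mul → -4 7 -14
mod → -4 7
sub → -11
dup → -11 -11
add → -22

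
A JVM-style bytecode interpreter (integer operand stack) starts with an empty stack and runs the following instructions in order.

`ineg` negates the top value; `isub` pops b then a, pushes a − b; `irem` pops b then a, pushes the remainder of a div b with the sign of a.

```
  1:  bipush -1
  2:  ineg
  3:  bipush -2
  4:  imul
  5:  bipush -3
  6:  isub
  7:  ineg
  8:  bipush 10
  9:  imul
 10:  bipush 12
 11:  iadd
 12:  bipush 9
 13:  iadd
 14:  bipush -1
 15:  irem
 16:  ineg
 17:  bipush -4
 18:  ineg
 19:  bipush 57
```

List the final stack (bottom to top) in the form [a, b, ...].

[0, 4, 57]

bipush -1  [-1]
ineg       [1]
bipush -2  [1, -2]
imul       [-2]
bipush -3  [-2, -3]
isub       [1]
ineg       [-1]
bipush 10  [-1, 10]
imul       [-10]
bipush 12  [-10, 12]
iadd       [2]
bipush 9   [2, 9]
iadd       [11]
bipush -1  [11, -1]
irem       [0]
ineg       [0]
bipush -4  [0, -4]
ineg       [0, 4]
bipush 57  [0, 4, 57]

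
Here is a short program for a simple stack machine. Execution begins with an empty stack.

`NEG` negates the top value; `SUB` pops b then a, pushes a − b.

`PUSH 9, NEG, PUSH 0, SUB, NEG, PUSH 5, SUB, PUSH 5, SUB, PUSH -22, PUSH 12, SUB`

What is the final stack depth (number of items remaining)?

PUSH 9    [9]
NEG       [-9]
PUSH 0    [-9, 0]
SUB       [-9]
NEG       [9]
PUSH 5    [9, 5]
SUB       [4]
PUSH 5    [4, 5]
SUB       [-1]
PUSH -22  [-1, -22]
PUSH 12   [-1, -22, 12]
SUB       [-1, -34]

2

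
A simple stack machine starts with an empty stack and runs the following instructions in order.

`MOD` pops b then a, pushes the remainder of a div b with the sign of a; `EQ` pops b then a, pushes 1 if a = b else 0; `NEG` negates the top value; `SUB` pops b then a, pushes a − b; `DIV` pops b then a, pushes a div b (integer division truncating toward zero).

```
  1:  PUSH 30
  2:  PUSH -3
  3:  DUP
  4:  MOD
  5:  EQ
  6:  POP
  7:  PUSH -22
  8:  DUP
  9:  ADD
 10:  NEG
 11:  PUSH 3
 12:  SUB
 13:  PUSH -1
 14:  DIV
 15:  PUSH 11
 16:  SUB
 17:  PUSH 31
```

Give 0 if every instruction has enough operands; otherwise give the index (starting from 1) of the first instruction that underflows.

0

PUSH 30  → [30]
PUSH -3  → [30, -3]
DUP      → [30, -3, -3]
MOD      → [30, 0]
EQ       → [0]
POP      → []
PUSH -22 → [-22]
DUP      → [-22, -22]
ADD      → [-44]
NEG      → [44]
PUSH 3   → [44, 3]
SUB      → [41]
PUSH -1  → [41, -1]
DIV      → [-41]
PUSH 11  → [-41, 11]
SUB      → [-52]
PUSH 31  → [-52, 31]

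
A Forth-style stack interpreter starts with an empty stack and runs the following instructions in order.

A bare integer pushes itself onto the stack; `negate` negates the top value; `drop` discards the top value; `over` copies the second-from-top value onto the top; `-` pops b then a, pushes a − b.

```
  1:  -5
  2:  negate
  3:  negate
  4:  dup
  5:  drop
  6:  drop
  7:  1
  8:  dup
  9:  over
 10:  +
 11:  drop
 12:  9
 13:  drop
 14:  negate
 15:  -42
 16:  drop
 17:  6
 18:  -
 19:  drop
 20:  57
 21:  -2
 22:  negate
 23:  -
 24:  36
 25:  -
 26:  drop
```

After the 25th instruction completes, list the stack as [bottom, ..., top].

-5     : [-5]
negate : [5]
negate : [-5]
dup    : [-5, -5]
drop   : [-5]
drop   : []
1      : [1]
dup    : [1, 1]
over   : [1, 1, 1]
+      : [1, 2]
drop   : [1]
9      : [1, 9]
drop   : [1]
negate : [-1]
-42    : [-1, -42]
drop   : [-1]
6      : [-1, 6]
-      : [-7]
drop   : []
57     : [57]
-2     : [57, -2]
negate : [57, 2]
-      : [55]
36     : [55, 36]
-      : [19]

[19]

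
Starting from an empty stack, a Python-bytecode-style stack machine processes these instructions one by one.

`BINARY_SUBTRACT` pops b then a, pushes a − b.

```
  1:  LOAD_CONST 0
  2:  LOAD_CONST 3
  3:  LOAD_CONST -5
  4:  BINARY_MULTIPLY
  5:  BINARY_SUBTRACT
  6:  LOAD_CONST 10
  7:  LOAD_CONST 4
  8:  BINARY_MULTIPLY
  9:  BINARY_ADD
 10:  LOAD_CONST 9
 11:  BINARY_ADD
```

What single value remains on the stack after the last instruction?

64

LOAD_CONST 0     0
LOAD_CONST 3     0 3
LOAD_CONST -5    0 3 -5
BINARY_MULTIPLY  0 -15
BINARY_SUBTRACT  15
LOAD_CONST 10    15 10
LOAD_CONST 4     15 10 4
BINARY_MULTIPLY  15 40
BINARY_ADD       55
LOAD_CONST 9     55 9
BINARY_ADD       64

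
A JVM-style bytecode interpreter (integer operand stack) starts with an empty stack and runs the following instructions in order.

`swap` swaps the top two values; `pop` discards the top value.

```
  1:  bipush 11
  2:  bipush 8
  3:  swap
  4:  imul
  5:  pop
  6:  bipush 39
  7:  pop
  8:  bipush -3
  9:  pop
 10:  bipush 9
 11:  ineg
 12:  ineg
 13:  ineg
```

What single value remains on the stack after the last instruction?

bipush 11 → [11]
bipush 8  → [11, 8]
swap      → [8, 11]
imul      → [88]
pop       → []
bipush 39 → [39]
pop       → []
bipush -3 → [-3]
pop       → []
bipush 9  → [9]
ineg      → [-9]
ineg      → [9]
ineg      → [-9]

-9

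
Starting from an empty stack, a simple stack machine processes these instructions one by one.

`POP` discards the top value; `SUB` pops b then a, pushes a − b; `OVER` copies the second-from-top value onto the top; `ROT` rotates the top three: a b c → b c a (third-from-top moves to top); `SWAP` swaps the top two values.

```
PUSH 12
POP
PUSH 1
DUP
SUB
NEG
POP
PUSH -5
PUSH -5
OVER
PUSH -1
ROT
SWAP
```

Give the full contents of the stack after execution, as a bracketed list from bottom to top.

[-5, -5, -5, -1]

PUSH 12  [12]
POP      []
PUSH 1   [1]
DUP      [1, 1]
SUB      [0]
NEG      [0]
POP      []
PUSH -5  [-5]
PUSH -5  [-5, -5]
OVER     [-5, -5, -5]
PUSH -1  [-5, -5, -5, -1]
ROT      [-5, -5, -1, -5]
SWAP     [-5, -5, -5, -1]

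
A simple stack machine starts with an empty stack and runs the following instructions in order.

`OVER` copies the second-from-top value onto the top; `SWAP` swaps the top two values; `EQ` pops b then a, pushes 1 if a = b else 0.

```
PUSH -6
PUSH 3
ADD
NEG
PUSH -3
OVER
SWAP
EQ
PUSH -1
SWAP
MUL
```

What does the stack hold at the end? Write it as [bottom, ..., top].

PUSH -6 : -6
PUSH 3  : -6 3
ADD     : -3
NEG     : 3
PUSH -3 : 3 -3
OVER    : 3 -3 3
SWAP    : 3 3 -3
EQ      : 3 0
PUSH -1 : 3 0 -1
SWAP    : 3 -1 0
MUL     : 3 0

[3, 0]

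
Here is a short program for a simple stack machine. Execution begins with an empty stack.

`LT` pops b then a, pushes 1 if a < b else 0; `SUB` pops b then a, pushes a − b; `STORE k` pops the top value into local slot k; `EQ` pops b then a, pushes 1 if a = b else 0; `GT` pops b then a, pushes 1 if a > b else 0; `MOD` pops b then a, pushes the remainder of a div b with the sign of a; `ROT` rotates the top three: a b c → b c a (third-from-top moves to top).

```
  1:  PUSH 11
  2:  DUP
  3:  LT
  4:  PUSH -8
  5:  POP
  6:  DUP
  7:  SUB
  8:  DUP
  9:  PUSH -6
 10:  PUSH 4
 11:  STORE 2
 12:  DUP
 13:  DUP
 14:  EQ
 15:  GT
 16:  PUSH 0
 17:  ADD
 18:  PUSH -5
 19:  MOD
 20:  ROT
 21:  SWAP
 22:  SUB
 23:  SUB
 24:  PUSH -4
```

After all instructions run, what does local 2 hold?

4

PUSH 11  [11]
DUP      [11, 11]
LT       [0]
PUSH -8  [0, -8]
POP      [0]
DUP      [0, 0]
SUB      [0]
DUP      [0, 0]
PUSH -6  [0, 0, -6]
PUSH 4   [0, 0, -6, 4]
STORE 2  [0, 0, -6]
DUP      [0, 0, -6, -6]
DUP      [0, 0, -6, -6, -6]
EQ       [0, 0, -6, 1]
GT       [0, 0, 0]
PUSH 0   [0, 0, 0, 0]
ADD      [0, 0, 0]
PUSH -5  [0, 0, 0, -5]
MOD      [0, 0, 0]
ROT      [0, 0, 0]
SWAP     [0, 0, 0]
SUB      [0, 0]
SUB      [0]
PUSH -4  [0, -4]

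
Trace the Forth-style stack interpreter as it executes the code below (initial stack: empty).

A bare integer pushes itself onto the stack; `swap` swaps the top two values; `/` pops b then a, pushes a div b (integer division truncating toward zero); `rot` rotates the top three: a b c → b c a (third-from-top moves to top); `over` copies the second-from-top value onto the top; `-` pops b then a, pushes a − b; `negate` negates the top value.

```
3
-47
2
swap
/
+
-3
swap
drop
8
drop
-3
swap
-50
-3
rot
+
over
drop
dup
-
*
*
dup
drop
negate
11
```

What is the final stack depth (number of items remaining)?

2

3      : [3]
-47    : [3, -47]
2      : [3, -47, 2]
swap   : [3, 2, -47]
/      : [3, 0]
+      : [3]
-3     : [3, -3]
swap   : [-3, 3]
drop   : [-3]
8      : [-3, 8]
drop   : [-3]
-3     : [-3, -3]
swap   : [-3, -3]
-50    : [-3, -3, -50]
-3     : [-3, -3, -50, -3]
rot    : [-3, -50, -3, -3]
+      : [-3, -50, -6]
over   : [-3, -50, -6, -50]
drop   : [-3, -50, -6]
dup    : [-3, -50, -6, -6]
-      : [-3, -50, 0]
*      : [-3, 0]
*      : [0]
dup    : [0, 0]
drop   : [0]
negate : [0]
11     : [0, 11]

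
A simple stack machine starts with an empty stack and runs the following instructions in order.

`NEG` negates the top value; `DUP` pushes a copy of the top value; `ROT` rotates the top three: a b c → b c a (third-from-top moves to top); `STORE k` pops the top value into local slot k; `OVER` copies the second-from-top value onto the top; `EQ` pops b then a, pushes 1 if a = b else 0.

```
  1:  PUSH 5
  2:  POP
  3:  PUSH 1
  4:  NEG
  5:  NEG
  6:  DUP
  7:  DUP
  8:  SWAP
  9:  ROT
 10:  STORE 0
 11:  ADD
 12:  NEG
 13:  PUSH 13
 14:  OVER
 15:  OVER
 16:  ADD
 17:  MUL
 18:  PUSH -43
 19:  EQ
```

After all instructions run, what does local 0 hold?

PUSH 5    [5]
POP       []
PUSH 1    [1]
NEG       [-1]
NEG       [1]
DUP       [1, 1]
DUP       [1, 1, 1]
SWAP      [1, 1, 1]
ROT       [1, 1, 1]
STORE 0   [1, 1]
ADD       [2]
NEG       [-2]
PUSH 13   [-2, 13]
OVER      [-2, 13, -2]
OVER      [-2, 13, -2, 13]
ADD       [-2, 13, 11]
MUL       [-2, 143]
PUSH -43  [-2, 143, -43]
EQ        [-2, 0]

1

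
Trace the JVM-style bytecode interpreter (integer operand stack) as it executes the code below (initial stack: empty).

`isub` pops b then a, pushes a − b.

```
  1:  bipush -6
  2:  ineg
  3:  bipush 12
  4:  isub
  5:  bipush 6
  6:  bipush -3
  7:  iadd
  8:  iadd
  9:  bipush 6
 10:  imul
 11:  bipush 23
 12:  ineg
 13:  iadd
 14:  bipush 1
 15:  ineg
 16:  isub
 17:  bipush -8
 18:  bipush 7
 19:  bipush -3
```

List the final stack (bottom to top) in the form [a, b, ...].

bipush -6 : [-6]
ineg      : [6]
bipush 12 : [6, 12]
isub      : [-6]
bipush 6  : [-6, 6]
bipush -3 : [-6, 6, -3]
iadd      : [-6, 3]
iadd      : [-3]
bipush 6  : [-3, 6]
imul      : [-18]
bipush 23 : [-18, 23]
ineg      : [-18, -23]
iadd      : [-41]
bipush 1  : [-41, 1]
ineg      : [-41, -1]
isub      : [-40]
bipush -8 : [-40, -8]
bipush 7  : [-40, -8, 7]
bipush -3 : [-40, -8, 7, -3]

[-40, -8, 7, -3]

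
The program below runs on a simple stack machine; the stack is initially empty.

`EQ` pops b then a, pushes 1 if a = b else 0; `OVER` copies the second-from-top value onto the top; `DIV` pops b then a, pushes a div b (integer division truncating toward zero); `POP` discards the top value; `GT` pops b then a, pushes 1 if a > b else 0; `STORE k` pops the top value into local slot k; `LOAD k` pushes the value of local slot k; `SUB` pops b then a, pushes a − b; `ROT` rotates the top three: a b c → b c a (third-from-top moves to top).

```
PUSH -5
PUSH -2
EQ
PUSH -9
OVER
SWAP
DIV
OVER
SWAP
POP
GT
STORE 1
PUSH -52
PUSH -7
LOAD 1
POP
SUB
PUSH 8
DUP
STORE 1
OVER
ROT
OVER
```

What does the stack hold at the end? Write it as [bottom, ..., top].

PUSH -5  -> -5
PUSH -2  -> -5 -2
EQ       -> 0
PUSH -9  -> 0 -9
OVER     -> 0 -9 0
SWAP     -> 0 0 -9
DIV      -> 0 0
OVER     -> 0 0 0
SWAP     -> 0 0 0
POP      -> 0 0
GT       -> 0
STORE 1  -> (empty)
PUSH -52 -> -52
PUSH -7  -> -52 -7
LOAD 1   -> -52 -7 0
POP      -> -52 -7
SUB      -> -45
PUSH 8   -> -45 8
DUP      -> -45 8 8
STORE 1  -> -45 8
OVER     -> -45 8 -45
ROT      -> 8 -45 -45
OVER     -> 8 -45 -45 -45

[8, -45, -45, -45]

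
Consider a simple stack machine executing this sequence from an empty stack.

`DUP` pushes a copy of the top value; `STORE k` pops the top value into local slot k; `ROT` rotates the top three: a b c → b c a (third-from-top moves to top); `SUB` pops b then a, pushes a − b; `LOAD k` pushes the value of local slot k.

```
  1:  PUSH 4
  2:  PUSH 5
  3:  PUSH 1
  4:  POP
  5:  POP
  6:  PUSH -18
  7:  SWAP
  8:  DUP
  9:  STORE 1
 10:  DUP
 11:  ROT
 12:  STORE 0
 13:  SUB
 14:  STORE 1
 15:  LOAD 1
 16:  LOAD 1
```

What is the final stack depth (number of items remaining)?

2

PUSH 4   : 4
PUSH 5   : 4 5
PUSH 1   : 4 5 1
POP      : 4 5
POP      : 4
PUSH -18 : 4 -18
SWAP     : -18 4
DUP      : -18 4 4
STORE 1  : -18 4
DUP      : -18 4 4
ROT      : 4 4 -18
STORE 0  : 4 4
SUB      : 0
STORE 1  : (empty)
LOAD 1   : 0
LOAD 1   : 0 0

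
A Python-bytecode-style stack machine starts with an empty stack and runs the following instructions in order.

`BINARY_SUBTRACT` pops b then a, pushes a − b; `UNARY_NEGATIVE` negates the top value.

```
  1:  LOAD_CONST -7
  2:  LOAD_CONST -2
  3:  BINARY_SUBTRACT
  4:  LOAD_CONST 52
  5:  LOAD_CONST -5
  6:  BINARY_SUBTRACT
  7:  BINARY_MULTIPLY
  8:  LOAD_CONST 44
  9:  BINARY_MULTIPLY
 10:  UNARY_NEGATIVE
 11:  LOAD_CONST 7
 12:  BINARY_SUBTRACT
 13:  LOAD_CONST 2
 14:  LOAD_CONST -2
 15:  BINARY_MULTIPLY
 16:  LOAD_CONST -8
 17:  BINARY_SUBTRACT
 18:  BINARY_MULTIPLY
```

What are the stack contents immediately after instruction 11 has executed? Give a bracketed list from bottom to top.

LOAD_CONST -7    [-7]
LOAD_CONST -2    [-7, -2]
BINARY_SUBTRACT  [-5]
LOAD_CONST 52    [-5, 52]
LOAD_CONST -5    [-5, 52, -5]
BINARY_SUBTRACT  [-5, 57]
BINARY_MULTIPLY  [-285]
LOAD_CONST 44    [-285, 44]
BINARY_MULTIPLY  [-12540]
UNARY_NEGATIVE   [12540]
LOAD_CONST 7     [12540, 7]

[12540, 7]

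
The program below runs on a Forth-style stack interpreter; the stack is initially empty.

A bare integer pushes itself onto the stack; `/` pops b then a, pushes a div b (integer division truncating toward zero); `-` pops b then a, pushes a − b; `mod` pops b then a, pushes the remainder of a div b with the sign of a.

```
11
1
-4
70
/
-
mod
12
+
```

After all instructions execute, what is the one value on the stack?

11  : 11
1   : 11 1
-4  : 11 1 -4
70  : 11 1 -4 70
/   : 11 1 0
-   : 11 1
mod : 0
12  : 0 12
+   : 12

12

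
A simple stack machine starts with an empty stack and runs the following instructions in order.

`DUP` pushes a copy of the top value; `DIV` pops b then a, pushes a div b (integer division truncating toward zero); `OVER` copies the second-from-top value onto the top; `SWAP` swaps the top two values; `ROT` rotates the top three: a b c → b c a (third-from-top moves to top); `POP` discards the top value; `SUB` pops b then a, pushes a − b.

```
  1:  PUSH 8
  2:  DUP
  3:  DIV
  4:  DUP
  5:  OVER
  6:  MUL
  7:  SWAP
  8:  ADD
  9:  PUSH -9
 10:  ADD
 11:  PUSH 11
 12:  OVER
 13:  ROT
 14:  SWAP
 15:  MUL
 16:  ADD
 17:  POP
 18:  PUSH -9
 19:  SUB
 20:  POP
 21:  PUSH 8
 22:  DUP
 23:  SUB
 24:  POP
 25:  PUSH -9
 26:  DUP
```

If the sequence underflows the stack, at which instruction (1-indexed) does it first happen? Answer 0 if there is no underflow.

19

PUSH 8  → [8]
DUP     → [8, 8]
DIV     → [1]
DUP     → [1, 1]
OVER    → [1, 1, 1]
MUL     → [1, 1]
SWAP    → [1, 1]
ADD     → [2]
PUSH -9 → [2, -9]
ADD     → [-7]
PUSH 11 → [-7, 11]
OVER    → [-7, 11, -7]
ROT     → [11, -7, -7]
SWAP    → [11, -7, -7]
MUL     → [11, 49]
ADD     → [60]
POP     → []
PUSH -9 → [-9]
SUB  — needs 2 operands, stack has 1 → underflow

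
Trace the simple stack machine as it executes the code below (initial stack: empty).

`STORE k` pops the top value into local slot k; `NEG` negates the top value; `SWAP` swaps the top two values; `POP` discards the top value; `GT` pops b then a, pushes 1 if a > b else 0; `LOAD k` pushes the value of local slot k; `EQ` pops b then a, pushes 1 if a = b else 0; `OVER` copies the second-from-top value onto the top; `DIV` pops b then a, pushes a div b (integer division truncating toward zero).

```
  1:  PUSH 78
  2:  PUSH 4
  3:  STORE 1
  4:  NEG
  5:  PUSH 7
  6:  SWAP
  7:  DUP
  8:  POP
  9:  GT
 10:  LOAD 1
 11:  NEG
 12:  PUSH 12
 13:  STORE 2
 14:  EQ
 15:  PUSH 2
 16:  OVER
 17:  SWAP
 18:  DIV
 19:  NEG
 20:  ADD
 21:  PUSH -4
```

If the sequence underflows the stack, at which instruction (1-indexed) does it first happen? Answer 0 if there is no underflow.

0

PUSH 78 : 78
PUSH 4  : 78 4
STORE 1 : 78
NEG     : -78
PUSH 7  : -78 7
SWAP    : 7 -78
DUP     : 7 -78 -78
POP     : 7 -78
GT      : 1
LOAD 1  : 1 4
NEG     : 1 -4
PUSH 12 : 1 -4 12
STORE 2 : 1 -4
EQ      : 0
PUSH 2  : 0 2
OVER    : 0 2 0
SWAP    : 0 0 2
DIV     : 0 0
NEG     : 0 0
ADD     : 0
PUSH -4 : 0 -4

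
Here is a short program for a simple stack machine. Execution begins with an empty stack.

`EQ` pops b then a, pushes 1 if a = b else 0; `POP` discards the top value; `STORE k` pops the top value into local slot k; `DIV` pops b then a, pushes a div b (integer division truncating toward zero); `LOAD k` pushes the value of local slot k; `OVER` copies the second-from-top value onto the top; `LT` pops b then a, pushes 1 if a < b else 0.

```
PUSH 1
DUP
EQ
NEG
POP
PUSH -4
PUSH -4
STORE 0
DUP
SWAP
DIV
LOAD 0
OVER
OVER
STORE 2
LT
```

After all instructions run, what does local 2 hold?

-4

PUSH 1  : [1]
DUP     : [1, 1]
EQ      : [1]
NEG     : [-1]
POP     : []
PUSH -4 : [-4]
PUSH -4 : [-4, -4]
STORE 0 : [-4]
DUP     : [-4, -4]
SWAP    : [-4, -4]
DIV     : [1]
LOAD 0  : [1, -4]
OVER    : [1, -4, 1]
OVER    : [1, -4, 1, -4]
STORE 2 : [1, -4, 1]
LT      : [1, 1]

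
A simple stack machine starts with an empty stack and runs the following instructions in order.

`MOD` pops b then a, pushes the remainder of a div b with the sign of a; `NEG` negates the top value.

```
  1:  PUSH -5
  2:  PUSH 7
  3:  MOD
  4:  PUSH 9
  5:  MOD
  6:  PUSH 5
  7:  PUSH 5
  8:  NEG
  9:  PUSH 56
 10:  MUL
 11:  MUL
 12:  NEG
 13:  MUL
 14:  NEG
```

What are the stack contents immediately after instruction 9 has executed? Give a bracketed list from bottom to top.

PUSH -5  [-5]
PUSH 7   [-5, 7]
MOD      [-5]
PUSH 9   [-5, 9]
MOD      [-5]
PUSH 5   [-5, 5]
PUSH 5   [-5, 5, 5]
NEG      [-5, 5, -5]
PUSH 56  [-5, 5, -5, 56]

[-5, 5, -5, 56]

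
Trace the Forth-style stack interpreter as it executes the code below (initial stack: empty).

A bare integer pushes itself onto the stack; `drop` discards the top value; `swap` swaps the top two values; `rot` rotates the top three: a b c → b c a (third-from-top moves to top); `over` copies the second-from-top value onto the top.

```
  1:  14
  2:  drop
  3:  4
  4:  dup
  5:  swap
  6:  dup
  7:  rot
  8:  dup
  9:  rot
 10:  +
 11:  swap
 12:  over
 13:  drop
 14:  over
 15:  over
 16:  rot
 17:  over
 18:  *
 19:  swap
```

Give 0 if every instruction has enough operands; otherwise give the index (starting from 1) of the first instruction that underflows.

0

14   → [14]
drop → []
4    → [4]
dup  → [4, 4]
swap → [4, 4]
dup  → [4, 4, 4]
rot  → [4, 4, 4]
dup  → [4, 4, 4, 4]
rot  → [4, 4, 4, 4]
+    → [4, 4, 8]
swap → [4, 8, 4]
over → [4, 8, 4, 8]
drop → [4, 8, 4]
over → [4, 8, 4, 8]
over → [4, 8, 4, 8, 4]
rot  → [4, 8, 8, 4, 4]
over → [4, 8, 8, 4, 4, 4]
*    → [4, 8, 8, 4, 16]
swap → [4, 8, 8, 16, 4]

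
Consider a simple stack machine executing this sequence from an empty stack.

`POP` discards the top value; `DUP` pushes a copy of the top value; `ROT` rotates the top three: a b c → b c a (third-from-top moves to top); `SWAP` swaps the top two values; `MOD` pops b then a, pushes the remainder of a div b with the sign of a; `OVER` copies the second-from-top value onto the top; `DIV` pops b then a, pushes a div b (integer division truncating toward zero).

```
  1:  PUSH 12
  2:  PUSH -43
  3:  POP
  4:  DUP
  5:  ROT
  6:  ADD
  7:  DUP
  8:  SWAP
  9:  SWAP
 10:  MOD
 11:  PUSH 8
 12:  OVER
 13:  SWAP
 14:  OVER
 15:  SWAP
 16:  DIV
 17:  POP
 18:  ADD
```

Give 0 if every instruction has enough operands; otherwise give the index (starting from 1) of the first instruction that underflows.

5

PUSH 12  -> 12
PUSH -43 -> 12 -43
POP      -> 12
DUP      -> 12 12
ROT  — needs 3 operands, stack has 2 → underflow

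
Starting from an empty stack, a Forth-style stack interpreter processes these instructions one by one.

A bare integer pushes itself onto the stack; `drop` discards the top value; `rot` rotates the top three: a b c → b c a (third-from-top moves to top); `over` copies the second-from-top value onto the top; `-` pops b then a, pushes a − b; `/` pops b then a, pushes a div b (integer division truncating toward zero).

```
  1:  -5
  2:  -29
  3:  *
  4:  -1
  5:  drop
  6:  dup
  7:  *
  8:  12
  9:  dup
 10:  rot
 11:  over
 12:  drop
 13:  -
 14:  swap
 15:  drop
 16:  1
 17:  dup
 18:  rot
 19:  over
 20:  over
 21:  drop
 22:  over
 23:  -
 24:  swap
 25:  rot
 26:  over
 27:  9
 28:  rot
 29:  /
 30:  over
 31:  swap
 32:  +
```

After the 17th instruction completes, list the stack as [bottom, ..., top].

[-21013, 1, 1]

-5   → -5
-29  → -5 -29
*    → 145
-1   → 145 -1
drop → 145
dup  → 145 145
*    → 21025
12   → 21025 12
dup  → 21025 12 12
rot  → 12 12 21025
over → 12 12 21025 12
drop → 12 12 21025
-    → 12 -21013
swap → -21013 12
drop → -21013
1    → -21013 1
dup  → -21013 1 1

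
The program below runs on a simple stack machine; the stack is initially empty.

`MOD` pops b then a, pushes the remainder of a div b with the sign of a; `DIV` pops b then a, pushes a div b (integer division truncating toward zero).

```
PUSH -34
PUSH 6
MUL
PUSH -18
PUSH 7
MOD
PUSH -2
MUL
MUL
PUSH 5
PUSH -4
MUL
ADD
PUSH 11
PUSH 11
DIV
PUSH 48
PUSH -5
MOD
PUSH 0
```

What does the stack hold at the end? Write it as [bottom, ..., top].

PUSH -34 → [-34]
PUSH 6   → [-34, 6]
MUL      → [-204]
PUSH -18 → [-204, -18]
PUSH 7   → [-204, -18, 7]
MOD      → [-204, -4]
PUSH -2  → [-204, -4, -2]
MUL      → [-204, 8]
MUL      → [-1632]
PUSH 5   → [-1632, 5]
PUSH -4  → [-1632, 5, -4]
MUL      → [-1632, -20]
ADD      → [-1652]
PUSH 11  → [-1652, 11]
PUSH 11  → [-1652, 11, 11]
DIV      → [-1652, 1]
PUSH 48  → [-1652, 1, 48]
PUSH -5  → [-1652, 1, 48, -5]
MOD      → [-1652, 1, 3]
PUSH 0   → [-1652, 1, 3, 0]

[-1652, 1, 3, 0]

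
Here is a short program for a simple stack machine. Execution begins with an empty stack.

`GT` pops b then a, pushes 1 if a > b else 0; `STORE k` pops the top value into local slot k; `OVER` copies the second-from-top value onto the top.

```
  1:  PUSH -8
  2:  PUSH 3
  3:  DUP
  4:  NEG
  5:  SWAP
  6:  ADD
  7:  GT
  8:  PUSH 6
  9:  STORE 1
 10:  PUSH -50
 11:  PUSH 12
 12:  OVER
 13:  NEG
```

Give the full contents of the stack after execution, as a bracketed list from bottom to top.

PUSH -8  : -8
PUSH 3   : -8 3
DUP      : -8 3 3
NEG      : -8 3 -3
SWAP     : -8 -3 3
ADD      : -8 0
GT       : 0
PUSH 6   : 0 6
STORE 1  : 0
PUSH -50 : 0 -50
PUSH 12  : 0 -50 12
OVER     : 0 -50 12 -50
NEG      : 0 -50 12 50

[0, -50, 12, 50]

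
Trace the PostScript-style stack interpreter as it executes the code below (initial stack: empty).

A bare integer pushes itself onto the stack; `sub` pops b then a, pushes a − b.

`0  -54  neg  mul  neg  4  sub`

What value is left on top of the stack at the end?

-4

0    [0]
-54  [0, -54]
neg  [0, 54]
mul  [0]
neg  [0]
4    [0, 4]
sub  [-4]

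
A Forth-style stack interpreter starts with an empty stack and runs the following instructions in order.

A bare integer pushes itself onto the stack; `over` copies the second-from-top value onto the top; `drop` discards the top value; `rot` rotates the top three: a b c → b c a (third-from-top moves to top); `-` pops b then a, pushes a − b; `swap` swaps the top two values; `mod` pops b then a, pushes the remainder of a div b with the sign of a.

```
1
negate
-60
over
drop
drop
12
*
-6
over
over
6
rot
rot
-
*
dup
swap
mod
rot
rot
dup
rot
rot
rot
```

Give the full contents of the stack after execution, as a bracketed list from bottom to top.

[0, -12, -6, -6]

1      -> [1]
negate -> [-1]
-60    -> [-1, -60]
over   -> [-1, -60, -1]
drop   -> [-1, -60]
drop   -> [-1]
12     -> [-1, 12]
*      -> [-12]
-6     -> [-12, -6]
over   -> [-12, -6, -12]
over   -> [-12, -6, -12, -6]
6      -> [-12, -6, -12, -6, 6]
rot    -> [-12, -6, -6, 6, -12]
rot    -> [-12, -6, 6, -12, -6]
-      -> [-12, -6, 6, -6]
*      -> [-12, -6, -36]
dup    -> [-12, -6, -36, -36]
swap   -> [-12, -6, -36, -36]
mod    -> [-12, -6, 0]
rot    -> [-6, 0, -12]
rot    -> [0, -12, -6]
dup    -> [0, -12, -6, -6]
rot    -> [0, -6, -6, -12]
rot    -> [0, -6, -12, -6]
rot    -> [0, -12, -6, -6]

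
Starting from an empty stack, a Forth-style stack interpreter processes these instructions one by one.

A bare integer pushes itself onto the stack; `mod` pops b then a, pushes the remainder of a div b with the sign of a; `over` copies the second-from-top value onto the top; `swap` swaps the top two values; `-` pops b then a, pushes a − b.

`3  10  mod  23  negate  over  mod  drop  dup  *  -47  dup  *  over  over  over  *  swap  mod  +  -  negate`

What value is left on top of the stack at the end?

3      : [3]
10     : [3, 10]
mod    : [3]
23     : [3, 23]
negate : [3, -23]
over   : [3, -23, 3]
mod    : [3, -2]
drop   : [3]
dup    : [3, 3]
*      : [9]
-47    : [9, -47]
dup    : [9, -47, -47]
*      : [9, 2209]
over   : [9, 2209, 9]
over   : [9, 2209, 9, 2209]
over   : [9, 2209, 9, 2209, 9]
*      : [9, 2209, 9, 19881]
swap   : [9, 2209, 19881, 9]
mod    : [9, 2209, 0]
+      : [9, 2209]
-      : [-2200]
negate : [2200]

2200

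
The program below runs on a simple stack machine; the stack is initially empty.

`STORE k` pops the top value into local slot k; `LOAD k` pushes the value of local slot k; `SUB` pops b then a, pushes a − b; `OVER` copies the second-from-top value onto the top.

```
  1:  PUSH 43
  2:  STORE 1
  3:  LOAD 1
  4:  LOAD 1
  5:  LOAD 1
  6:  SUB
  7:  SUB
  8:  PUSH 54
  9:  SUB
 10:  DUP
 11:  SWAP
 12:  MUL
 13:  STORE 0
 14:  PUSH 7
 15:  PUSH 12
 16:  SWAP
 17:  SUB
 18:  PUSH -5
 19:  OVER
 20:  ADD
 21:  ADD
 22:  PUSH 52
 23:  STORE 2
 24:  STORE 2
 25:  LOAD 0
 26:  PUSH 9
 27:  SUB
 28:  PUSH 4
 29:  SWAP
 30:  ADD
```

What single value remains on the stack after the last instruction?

PUSH 43 -> 43
STORE 1 -> (empty)
LOAD 1  -> 43
LOAD 1  -> 43 43
LOAD 1  -> 43 43 43
SUB     -> 43 0
SUB     -> 43
PUSH 54 -> 43 54
SUB     -> -11
DUP     -> -11 -11
SWAP    -> -11 -11
MUL     -> 121
STORE 0 -> (empty)
PUSH 7  -> 7
PUSH 12 -> 7 12
SWAP    -> 12 7
SUB     -> 5
PUSH -5 -> 5 -5
OVER    -> 5 -5 5
ADD     -> 5 0
ADD     -> 5
PUSH 52 -> 5 52
STORE 2 -> 5
STORE 2 -> (empty)
LOAD 0  -> 121
PUSH 9  -> 121 9
SUB     -> 112
PUSH 4  -> 112 4
SWAP    -> 4 112
ADD     -> 116

116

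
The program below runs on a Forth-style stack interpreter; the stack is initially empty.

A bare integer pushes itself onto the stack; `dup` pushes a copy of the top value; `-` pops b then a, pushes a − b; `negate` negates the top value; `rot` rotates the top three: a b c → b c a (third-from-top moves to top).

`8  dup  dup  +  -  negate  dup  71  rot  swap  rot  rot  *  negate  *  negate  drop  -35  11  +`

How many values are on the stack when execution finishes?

8      -> 8
dup    -> 8 8
dup    -> 8 8 8
+      -> 8 16
-      -> -8
negate -> 8
dup    -> 8 8
71     -> 8 8 71
rot    -> 8 71 8
swap   -> 8 8 71
rot    -> 8 71 8
rot    -> 71 8 8
*      -> 71 64
negate -> 71 -64
*      -> -4544
negate -> 4544
drop   -> (empty)
-35    -> -35
11     -> -35 11
+      -> -24

1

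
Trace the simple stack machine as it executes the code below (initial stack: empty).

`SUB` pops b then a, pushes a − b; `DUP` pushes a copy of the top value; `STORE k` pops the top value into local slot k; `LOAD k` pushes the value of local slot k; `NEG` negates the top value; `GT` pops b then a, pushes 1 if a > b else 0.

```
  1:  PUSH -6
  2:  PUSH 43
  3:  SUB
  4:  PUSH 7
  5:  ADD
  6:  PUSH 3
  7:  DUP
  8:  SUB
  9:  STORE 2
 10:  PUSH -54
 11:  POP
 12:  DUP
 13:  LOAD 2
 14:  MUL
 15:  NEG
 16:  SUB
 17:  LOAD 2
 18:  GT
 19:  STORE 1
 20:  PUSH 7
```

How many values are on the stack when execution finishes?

PUSH -6   -6
PUSH 43   -6 43
SUB       -49
PUSH 7    -49 7
ADD       -42
PUSH 3    -42 3
DUP       -42 3 3
SUB       -42 0
STORE 2   -42
PUSH -54  -42 -54
POP       -42
DUP       -42 -42
LOAD 2    -42 -42 0
MUL       -42 0
NEG       -42 0
SUB       -42
LOAD 2    -42 0
GT        0
STORE 1   (empty)
PUSH 7    7

1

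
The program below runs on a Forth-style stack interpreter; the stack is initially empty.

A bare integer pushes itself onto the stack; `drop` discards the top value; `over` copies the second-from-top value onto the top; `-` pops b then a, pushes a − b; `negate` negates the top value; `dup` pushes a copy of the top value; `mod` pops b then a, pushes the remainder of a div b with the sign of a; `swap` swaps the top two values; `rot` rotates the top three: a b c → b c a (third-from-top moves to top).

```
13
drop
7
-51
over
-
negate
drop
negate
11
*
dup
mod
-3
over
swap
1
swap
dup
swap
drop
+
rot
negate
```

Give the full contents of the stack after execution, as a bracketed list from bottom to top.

[0, -2, 0]

13     : 13
drop   : (empty)
7      : 7
-51    : 7 -51
over   : 7 -51 7
-      : 7 -58
negate : 7 58
drop   : 7
negate : -7
11     : -7 11
*      : -77
dup    : -77 -77
mod    : 0
-3     : 0 -3
over   : 0 -3 0
swap   : 0 0 -3
1      : 0 0 -3 1
swap   : 0 0 1 -3
dup    : 0 0 1 -3 -3
swap   : 0 0 1 -3 -3
drop   : 0 0 1 -3
+      : 0 0 -2
rot    : 0 -2 0
negate : 0 -2 0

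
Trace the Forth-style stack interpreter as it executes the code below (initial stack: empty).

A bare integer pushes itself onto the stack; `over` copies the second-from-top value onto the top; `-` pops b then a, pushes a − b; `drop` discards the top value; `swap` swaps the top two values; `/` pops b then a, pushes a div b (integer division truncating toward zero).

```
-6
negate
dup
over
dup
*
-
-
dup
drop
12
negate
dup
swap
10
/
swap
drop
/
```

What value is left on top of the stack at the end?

-36

-6     → [-6]
negate → [6]
dup    → [6, 6]
over   → [6, 6, 6]
dup    → [6, 6, 6, 6]
*      → [6, 6, 36]
-      → [6, -30]
-      → [36]
dup    → [36, 36]
drop   → [36]
12     → [36, 12]
negate → [36, -12]
dup    → [36, -12, -12]
swap   → [36, -12, -12]
10     → [36, -12, -12, 10]
/      → [36, -12, -1]
swap   → [36, -1, -12]
drop   → [36, -1]
/      → [-36]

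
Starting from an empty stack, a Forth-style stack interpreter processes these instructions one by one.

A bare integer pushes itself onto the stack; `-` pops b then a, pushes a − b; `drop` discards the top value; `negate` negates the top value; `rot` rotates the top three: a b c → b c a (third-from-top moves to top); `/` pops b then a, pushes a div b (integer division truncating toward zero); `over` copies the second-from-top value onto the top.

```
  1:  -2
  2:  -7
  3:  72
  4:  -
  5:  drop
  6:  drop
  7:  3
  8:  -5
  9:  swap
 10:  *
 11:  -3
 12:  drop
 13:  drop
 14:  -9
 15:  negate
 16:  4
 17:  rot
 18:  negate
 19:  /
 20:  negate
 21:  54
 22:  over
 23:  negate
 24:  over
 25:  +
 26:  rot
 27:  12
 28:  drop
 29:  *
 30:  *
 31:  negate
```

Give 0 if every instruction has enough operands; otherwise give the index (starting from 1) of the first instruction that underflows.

17

-2     -> -2
-7     -> -2 -7
72     -> -2 -7 72
-      -> -2 -79
drop   -> -2
drop   -> (empty)
3      -> 3
-5     -> 3 -5
swap   -> -5 3
*      -> -15
-3     -> -15 -3
drop   -> -15
drop   -> (empty)
-9     -> -9
negate -> 9
4      -> 9 4
rot  — needs 3 operands, stack has 2 → underflow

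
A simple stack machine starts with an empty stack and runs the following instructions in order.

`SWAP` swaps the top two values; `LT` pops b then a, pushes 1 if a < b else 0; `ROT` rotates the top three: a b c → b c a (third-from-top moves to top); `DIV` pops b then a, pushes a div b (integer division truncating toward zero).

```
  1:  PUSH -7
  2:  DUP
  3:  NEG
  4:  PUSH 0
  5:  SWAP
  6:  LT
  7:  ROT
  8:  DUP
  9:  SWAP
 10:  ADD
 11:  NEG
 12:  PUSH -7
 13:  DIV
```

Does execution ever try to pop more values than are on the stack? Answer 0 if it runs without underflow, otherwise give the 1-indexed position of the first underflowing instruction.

PUSH -7 → [-7]
DUP     → [-7, -7]
NEG     → [-7, 7]
PUSH 0  → [-7, 7, 0]
SWAP    → [-7, 0, 7]
LT      → [-7, 1]
ROT  — needs 3 operands, stack has 2 → underflow

7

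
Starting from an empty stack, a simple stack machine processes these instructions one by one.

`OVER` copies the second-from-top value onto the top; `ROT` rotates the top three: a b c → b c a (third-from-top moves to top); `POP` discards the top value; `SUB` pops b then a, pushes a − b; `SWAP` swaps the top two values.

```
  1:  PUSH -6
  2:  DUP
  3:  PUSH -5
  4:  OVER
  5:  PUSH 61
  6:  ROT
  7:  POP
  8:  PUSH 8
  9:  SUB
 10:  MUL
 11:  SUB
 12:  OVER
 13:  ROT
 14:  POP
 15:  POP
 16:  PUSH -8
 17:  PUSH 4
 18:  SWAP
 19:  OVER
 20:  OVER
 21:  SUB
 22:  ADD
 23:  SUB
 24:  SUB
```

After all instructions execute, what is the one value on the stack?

PUSH -6 -> -6
DUP     -> -6 -6
PUSH -5 -> -6 -6 -5
OVER    -> -6 -6 -5 -6
PUSH 61 -> -6 -6 -5 -6 61
ROT     -> -6 -6 -6 61 -5
POP     -> -6 -6 -6 61
PUSH 8  -> -6 -6 -6 61 8
SUB     -> -6 -6 -6 53
MUL     -> -6 -6 -318
SUB     -> -6 312
OVER    -> -6 312 -6
ROT     -> 312 -6 -6
POP     -> 312 -6
POP     -> 312
PUSH -8 -> 312 -8
PUSH 4  -> 312 -8 4
SWAP    -> 312 4 -8
OVER    -> 312 4 -8 4
OVER    -> 312 4 -8 4 -8
SUB     -> 312 4 -8 12
ADD     -> 312 4 4
SUB     -> 312 0
SUB     -> 312

312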